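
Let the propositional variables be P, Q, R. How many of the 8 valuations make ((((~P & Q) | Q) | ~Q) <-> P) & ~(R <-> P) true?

2

Initial set: {T (((((~P & Q) | Q) | ~Q) <-> P) & ~(R <-> P))}.
T (((((~P & Q) | Q) | ~Q) <-> P) & ~(R <-> P)): α-rule — add T ((((~P & Q) | Q) | ~Q) <-> P), T ~(R <-> P).
T ((((~P & Q) | Q) | ~Q) <-> P): β-rule — branch into T (((~P & Q) | Q) | ~Q), T P  //  F (((~P & Q) | Q) | ~Q), F P.
  branch 1 (add T (((~P & Q) | Q) | ~Q), T P):
    T ~(R <-> P): β-rule — branch into T R, F P  //  F R, T P.
      branch 1.1 (add T R, F P):
        × closes — contains both P and ~P.
      branch 1.2 (add F R, T P):
        T (((~P & Q) | Q) | ~Q): β-rule — branch into T ((~P & Q) | Q)  //  T ~Q.
          branch 1.2.1 (add T ((~P & Q) | Q)):
            T ((~P & Q) | Q): β-rule — branch into T (~P & Q)  //  T Q.
              branch 1.2.1.1 (add T (~P & Q)):
                T (~P & Q): α-rule — add T ~P, T Q.
                × closes — contains both P and ~P.
              branch 1.2.1.2 (add T Q):
                ○ open, literals {P=T, Q=T, R=F}.
          branch 1.2.2 (add T ~Q):
            ○ open, literals {P=T, Q=F, R=F}.
  branch 2 (add F (((~P & Q) | Q) | ~Q), F P):
    F (((~P & Q) | Q) | ~Q): α-rule — add F ((~P & Q) | Q), F ~Q.
    F ((~P & Q) | Q): α-rule — add F (~P & Q), F Q.
    × closes — contains both Q and ~Q.
3 branches closed, 2 open.
Each open branch fixes some atoms; the unmentioned ones are free. Counting distinct full assignments: branch {P=T, Q=T, R=F} (none free) contributes 1 new; branch {P=T, Q=F, R=F} (none free) contributes 1 new. Total: 2.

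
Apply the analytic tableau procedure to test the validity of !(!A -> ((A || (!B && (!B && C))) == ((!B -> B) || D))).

Not valid

Assume the negation and expand:
Initial set: {F !(!A -> ((A || (!B && (!B && C))) == ((!B -> B) || D)))}.
F !(!A -> ((A || (!B && (!B && C))) == ((!B -> B) || D))): β-rule — branch into F !A  //  T ((A || (!B && (!B && C))) == ((!B -> B) || D)).
  branch 1 (add F !A):
    ○ open, literals {A=1}.
  branch 2 (add T ((A || (!B && (!B && C))) == ((!B -> B) || D))):
    T ((A || (!B && (!B && C))) == ((!B -> B) || D)): β-rule — branch into T (A || (!B && (!B && C))), T ((!B -> B) || D)  //  F (A || (!B && (!B && C))), F ((!B -> B) || D).
      branch 2.1 (add T (A || (!B && (!B && C))), T ((!B -> B) || D)):
        T (A || (!B && (!B && C))): β-rule — branch into T A  //  T (!B && (!B && C)).
          branch 2.1.1 (add T A):
            T ((!B -> B) || D): β-rule — branch into T (!B -> B)  //  T D.
              branch 2.1.1.1 (add T (!B -> B)):
                T (!B -> B): β-rule — branch into F !B  //  T B.
                  branch 2.1.1.1.1 (add F !B):
                    ○ open, literals {A=1, B=1}.
                  branch 2.1.1.1.2 (add T B):
                    ○ open, literals {A=1, B=1}.
              branch 2.1.1.2 (add T D):
                ○ open, literals {A=1, D=1}.
          branch 2.1.2 (add T (!B && (!B && C))):
            T (!B && (!B && C)): α-rule — add T !B, T (!B && C).
            T (!B && C): α-rule — add T !B, T C.
            T ((!B -> B) || D): β-rule — branch into T (!B -> B)  //  T D.
              branch 2.1.2.1 (add T (!B -> B)):
                T (!B -> B): β-rule — branch into F !B  //  T B.
                  branch 2.1.2.1.1 (add F !B):
                    × closes — contains both B and !B.
                  branch 2.1.2.1.2 (add T B):
                    × closes — contains both B and !B.
              branch 2.1.2.2 (add T D):
                ○ open, literals {B=0, C=1, D=1}.
      branch 2.2 (add F (A || (!B && (!B && C))), F ((!B -> B) || D)):
        F (A || (!B && (!B && C))): α-rule — add F A, F (!B && (!B && C)).
        F ((!B -> B) || D): α-rule — add F (!B -> B), F D.
        F (!B -> B): α-rule — add T !B, F B.
        F (!B && (!B && C)): β-rule — branch into F !B  //  F (!B && C).
          branch 2.2.1 (add F !B):
            × closes — contains both B and !B.
          branch 2.2.2 (add F (!B && C)):
            F (!B && C): β-rule — branch into F !B  //  F C.
              branch 2.2.2.1 (add F !B):
                × closes — contains both B and !B.
              branch 2.2.2.2 (add F C):
                ○ open, literals {A=0, B=0, C=0, D=0}.
4 branches closed, 6 open.
An open branch gives a countermodel: A=1 (unmentioned atoms arbitrary); under it the original formula is false.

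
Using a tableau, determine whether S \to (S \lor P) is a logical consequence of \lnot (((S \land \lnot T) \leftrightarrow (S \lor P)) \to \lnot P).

Initial set: {\lnot (((S \land \lnot T) \leftrightarrow (S \lor P)) \to \lnot P); \lnot (S \to (S \lor P))}.
\lnot (((S \land \lnot T) \leftrightarrow (S \lor P)) \to \lnot P): α-rule — add ((S \land \lnot T) \leftrightarrow (S \lor P)), \lnot \lnot P.
\lnot (S \to (S \lor P)): α-rule — add S, \lnot (S \lor P).
\lnot (S \lor P): α-rule — add \lnot S, \lnot P.
× closes — contains both S and \lnot S.
All 1 branch closes.
Every branch closed, so the premises entail the conclusion.

Yes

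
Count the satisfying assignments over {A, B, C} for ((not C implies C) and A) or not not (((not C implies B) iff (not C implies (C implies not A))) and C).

4

Initial set: {(((not C implies C) and A) or not not (((not C implies B) iff (not C implies (C implies not A))) and C))}.
(((not C implies C) and A) or not not (((not C implies B) iff (not C implies (C implies not A))) and C)): β-rule — branch into ((not C implies C) and A)  //  not not (((not C implies B) iff (not C implies (C implies not A))) and C).
  branch 1 (add ((not C implies C) and A)):
    ((not C implies C) and A): α-rule — add (not C implies C), A.
    (not C implies C): β-rule — branch into not not C  //  C.
      branch 1.1 (add not not C):
        ○ open, literals {A=1, C=1}.
      branch 1.2 (add C):
        ○ open, literals {A=1, C=1}.
  branch 2 (add not not (((not C implies B) iff (not C implies (C implies not A))) and C)):
    not not (((not C implies B) iff (not C implies (C implies not A))) and C): drop double negation, giving (((not C implies B) iff (not C implies (C implies not A))) and C).
    (((not C implies B) iff (not C implies (C implies not A))) and C): α-rule — add ((not C implies B) iff (not C implies (C implies not A))), C.
    ((not C implies B) iff (not C implies (C implies not A))): β-rule — branch into (not C implies B), (not C implies (C implies not A))  //  not (not C implies B), not (not C implies (C implies not A)).
      branch 2.1 (add (not C implies B), (not C implies (C implies not A))):
        (not C implies B): β-rule — branch into not not C  //  B.
          branch 2.1.1 (add not not C):
            (not C implies (C implies not A)): β-rule — branch into not not C  //  (C implies not A).
              branch 2.1.1.1 (add not not C):
                ○ open, literals {C=1}.
              branch 2.1.1.2 (add (C implies not A)):
                (C implies not A): β-rule — branch into not C  //  not A.
                  branch 2.1.1.2.1 (add not C):
                    × closes — contains both C and not C.
                  branch 2.1.1.2.2 (add not A):
                    ○ open, literals {A=0, C=1}.
          branch 2.1.2 (add B):
            (not C implies (C implies not A)): β-rule — branch into not not C  //  (C implies not A).
              branch 2.1.2.1 (add not not C):
                ○ open, literals {B=1, C=1}.
              branch 2.1.2.2 (add (C implies not A)):
                (C implies not A): β-rule — branch into not C  //  not A.
                  branch 2.1.2.2.1 (add not C):
                    × closes — contains both C and not C.
                  branch 2.1.2.2.2 (add not A):
                    ○ open, literals {A=0, B=1, C=1}.
      branch 2.2 (add not (not C implies B), not (not C implies (C implies not A))):
        not (not C implies B): α-rule — add not C, not B.
        × closes — contains both C and not C.
3 branches closed, 6 open.
Each open branch fixes some atoms; the unmentioned ones are free. Counting distinct full assignments: branch {A=1, C=1} (B) contributes 2 new; branch {A=1, C=1} (B) contributes 0 new; branch {C=1} (A, B) contributes 2 new; branch {A=0, C=1} (B) contributes 0 new; branch {B=1, C=1} (A) contributes 0 new; branch {A=0, B=1, C=1} (none free) contributes 0 new. Total: 4.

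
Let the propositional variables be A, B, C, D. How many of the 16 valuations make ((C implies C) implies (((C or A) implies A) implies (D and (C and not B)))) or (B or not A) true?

Initial set: {T (((C implies C) implies (((C or A) implies A) implies (D and (C and not B)))) or (B or not A))}.
T (((C implies C) implies (((C or A) implies A) implies (D and (C and not B)))) or (B or not A)): β-rule — branch into T ((C implies C) implies (((C or A) implies A) implies (D and (C and not B))))  //  T (B or not A).
  branch 1 (add T ((C implies C) implies (((C or A) implies A) implies (D and (C and not B))))):
    T ((C implies C) implies (((C or A) implies A) implies (D and (C and not B)))): β-rule — branch into F (C implies C)  //  T (((C or A) implies A) implies (D and (C and not B))).
      branch 1.1 (add F (C implies C)):
        F (C implies C): α-rule — add T C, F C.
        × closes — contains both C and not C.
      branch 1.2 (add T (((C or A) implies A) implies (D and (C and not B)))):
        T (((C or A) implies A) implies (D and (C and not B))): β-rule — branch into F ((C or A) implies A)  //  T (D and (C and not B)).
          branch 1.2.1 (add F ((C or A) implies A)):
            F ((C or A) implies A): α-rule — add T (C or A), F A.
            T (C or A): β-rule — branch into T C  //  T A.
              branch 1.2.1.1 (add T C):
                ○ open, literals {A=false, C=true}.
              branch 1.2.1.2 (add T A):
                × closes — contains both A and not A.
          branch 1.2.2 (add T (D and (C and not B))):
            T (D and (C and not B)): α-rule — add T D, T (C and not B).
            T (C and not B): α-rule — add T C, T not B.
            ○ open, literals {B=false, C=true, D=true}.
  branch 2 (add T (B or not A)):
    T (B or not A): β-rule — branch into T B  //  T not A.
      branch 2.1 (add T B):
        ○ open, literals {B=true}.
      branch 2.2 (add T not A):
        ○ open, literals {A=false}.
2 branches closed, 4 open.
Each open branch fixes some atoms; the unmentioned ones are free. Counting distinct full assignments: branch {A=false, C=true} (B, D) contributes 4 new; branch {B=false, C=true, D=true} (A) contributes 1 new; branch {B=true} (A, C, D) contributes 6 new; branch {A=false} (B, C, D) contributes 2 new. Total: 13.

13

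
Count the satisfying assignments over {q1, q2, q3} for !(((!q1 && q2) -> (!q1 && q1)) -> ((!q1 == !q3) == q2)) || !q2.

Initial set: {(!(((!q1 && q2) -> (!q1 && q1)) -> ((!q1 == !q3) == q2)) || !q2)}.
(!(((!q1 && q2) -> (!q1 && q1)) -> ((!q1 == !q3) == q2)) || !q2): β-rule — branch into !(((!q1 && q2) -> (!q1 && q1)) -> ((!q1 == !q3) == q2))  //  !q2.
  branch 1 (add !(((!q1 && q2) -> (!q1 && q1)) -> ((!q1 == !q3) == q2))):
    !(((!q1 && q2) -> (!q1 && q1)) -> ((!q1 == !q3) == q2)): α-rule — add ((!q1 && q2) -> (!q1 && q1)), !((!q1 == !q3) == q2).
    ((!q1 && q2) -> (!q1 && q1)): β-rule — branch into !(!q1 && q2)  //  (!q1 && q1).
      branch 1.1 (add !(!q1 && q2)):
        !((!q1 == !q3) == q2): β-rule — branch into (!q1 == !q3), !q2  //  !(!q1 == !q3), q2.
          branch 1.1.1 (add (!q1 == !q3), !q2):
            !(!q1 && q2): β-rule — branch into !!q1  //  !q2.
              branch 1.1.1.1 (add !!q1):
                (!q1 == !q3): β-rule — branch into !q1, !q3  //  !!q1, !!q3.
                  branch 1.1.1.1.1 (add !q1, !q3):
                    × closes — contains both q1 and !q1.
                  branch 1.1.1.1.2 (add !!q1, !!q3):
                    ○ open, literals {q1=1, q2=0, q3=1}.
              branch 1.1.1.2 (add !q2):
                (!q1 == !q3): β-rule — branch into !q1, !q3  //  !!q1, !!q3.
                  branch 1.1.1.2.1 (add !q1, !q3):
                    ○ open, literals {q1=0, q2=0, q3=0}.
                  branch 1.1.1.2.2 (add !!q1, !!q3):
                    ○ open, literals {q1=1, q2=0, q3=1}.
          branch 1.1.2 (add !(!q1 == !q3), q2):
            !(!q1 && q2): β-rule — branch into !!q1  //  !q2.
              branch 1.1.2.1 (add !!q1):
                !(!q1 == !q3): β-rule — branch into !q1, !!q3  //  !!q1, !q3.
                  branch 1.1.2.1.1 (add !q1, !!q3):
                    × closes — contains both q1 and !q1.
                  branch 1.1.2.1.2 (add !!q1, !q3):
                    ○ open, literals {q1=1, q2=1, q3=0}.
              branch 1.1.2.2 (add !q2):
                × closes — contains both q2 and !q2.
      branch 1.2 (add (!q1 && q1)):
        (!q1 && q1): α-rule — add !q1, q1.
        × closes — contains both q1 and !q1.
  branch 2 (add !q2):
    ○ open, literals {q2=0}.
4 branches closed, 5 open.
Each open branch fixes some atoms; the unmentioned ones are free. Counting distinct full assignments: branch {q1=1, q2=0, q3=1} (none free) contributes 1 new; branch {q1=0, q2=0, q3=0} (none free) contributes 1 new; branch {q1=1, q2=0, q3=1} (none free) contributes 0 new; branch {q1=1, q2=1, q3=0} (none free) contributes 1 new; branch {q2=0} (q1, q3) contributes 2 new. Total: 5.

5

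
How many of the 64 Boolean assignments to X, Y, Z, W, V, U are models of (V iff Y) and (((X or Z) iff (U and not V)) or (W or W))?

Initial set: {T ((V iff Y) and (((X or Z) iff (U and not V)) or (W or W)))}.
T ((V iff Y) and (((X or Z) iff (U and not V)) or (W or W))): α-rule — add T (V iff Y), T (((X or Z) iff (U and not V)) or (W or W)).
T (V iff Y): β-rule — branch into T V, T Y  //  F V, F Y.
  branch 1 (add T V, T Y):
    T (((X or Z) iff (U and not V)) or (W or W)): β-rule — branch into T ((X or Z) iff (U and not V))  //  T (W or W).
      branch 1.1 (add T ((X or Z) iff (U and not V))):
        T ((X or Z) iff (U and not V)): β-rule — branch into T (X or Z), T (U and not V)  //  F (X or Z), F (U and not V).
          branch 1.1.1 (add T (X or Z), T (U and not V)):
            T (U and not V): α-rule — add T U, T not V.
            × closes — contains both V and not V.
          branch 1.1.2 (add F (X or Z), F (U and not V)):
            F (X or Z): α-rule — add F X, F Z.
            F (U and not V): β-rule — branch into F U  //  F not V.
              branch 1.1.2.1 (add F U):
                ○ open, literals {U=0, V=1, X=0, Y=1, Z=0}.
              branch 1.1.2.2 (add F not V):
                ○ open, literals {V=1, X=0, Y=1, Z=0}.
      branch 1.2 (add T (W or W)):
        T (W or W): β-rule — branch into T W  //  T W.
          branch 1.2.1 (add T W):
            ○ open, literals {V=1, W=1, Y=1}.
          branch 1.2.2 (add T W):
            ○ open, literals {V=1, W=1, Y=1}.
  branch 2 (add F V, F Y):
    T (((X or Z) iff (U and not V)) or (W or W)): β-rule — branch into T ((X or Z) iff (U and not V))  //  T (W or W).
      branch 2.1 (add T ((X or Z) iff (U and not V))):
        T ((X or Z) iff (U and not V)): β-rule — branch into T (X or Z), T (U and not V)  //  F (X or Z), F (U and not V).
          branch 2.1.1 (add T (X or Z), T (U and not V)):
            T (U and not V): α-rule — add T U, T not V.
            T (X or Z): β-rule — branch into T X  //  T Z.
              branch 2.1.1.1 (add T X):
                ○ open, literals {U=1, V=0, X=1, Y=0}.
              branch 2.1.1.2 (add T Z):
                ○ open, literals {U=1, V=0, Y=0, Z=1}.
          branch 2.1.2 (add F (X or Z), F (U and not V)):
            F (X or Z): α-rule — add F X, F Z.
            F (U and not V): β-rule — branch into F U  //  F not V.
              branch 2.1.2.1 (add F U):
                ○ open, literals {U=0, V=0, X=0, Y=0, Z=0}.
              branch 2.1.2.2 (add F not V):
                × closes — contains both V and not V.
      branch 2.2 (add T (W or W)):
        T (W or W): β-rule — branch into T W  //  T W.
          branch 2.2.1 (add T W):
            ○ open, literals {V=0, W=1, Y=0}.
          branch 2.2.2 (add T W):
            ○ open, literals {V=0, W=1, Y=0}.
2 branches closed, 9 open.
Each open branch fixes some atoms; the unmentioned ones are free. Counting distinct full assignments: branch {U=0, V=1, X=0, Y=1, Z=0} (W) contributes 2 new; branch {V=1, X=0, Y=1, Z=0} (W, U) contributes 2 new; branch {V=1, W=1, Y=1} (X, Z, U) contributes 6 new; branch {V=1, W=1, Y=1} (X, Z, U) contributes 0 new; branch {U=1, V=0, X=1, Y=0} (Z, W) contributes 4 new; branch {U=1, V=0, Y=0, Z=1} (X, W) contributes 2 new; branch {U=0, V=0, X=0, Y=0, Z=0} (W) contributes 2 new; branch {V=0, W=1, Y=0} (X, Z, U) contributes 4 new; branch {V=0, W=1, Y=0} (X, Z, U) contributes 0 new. Total: 22.

22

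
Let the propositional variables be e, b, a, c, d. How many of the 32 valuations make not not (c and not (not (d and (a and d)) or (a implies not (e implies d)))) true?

Initial set: {not not (c and not (not (d and (a and d)) or (a implies not (e implies d))))}.
not not (c and not (not (d and (a and d)) or (a implies not (e implies d)))): drop double negation, giving (c and not (not (d and (a and d)) or (a implies not (e implies d)))).
(c and not (not (d and (a and d)) or (a implies not (e implies d)))): α-rule — add c, not (not (d and (a and d)) or (a implies not (e implies d))).
not (not (d and (a and d)) or (a implies not (e implies d))): α-rule — add not not (d and (a and d)), not (a implies not (e implies d)).
not not (d and (a and d)): α-rule — add d, (a and d).
not (a implies not (e implies d)): α-rule — add a, not not (e implies d).
(a and d): α-rule — add a, d.
not not (e implies d): β-rule — branch into not e  //  d.
  branch 1 (add not e):
    ○ open, literals {a=1, c=1, d=1, e=0}.
  branch 2 (add d):
    ○ open, literals {a=1, c=1, d=1}.
0 branches closed, 2 open.
Each open branch fixes some atoms; the unmentioned ones are free. Counting distinct full assignments: branch {a=1, c=1, d=1, e=0} (b) contributes 2 new; branch {a=1, c=1, d=1} (e, b) contributes 2 new. Total: 4.

4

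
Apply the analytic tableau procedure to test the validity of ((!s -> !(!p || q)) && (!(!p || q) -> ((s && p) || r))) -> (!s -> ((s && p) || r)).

Valid

Assume the negation and expand:
Initial set: {!(((!s -> !(!p || q)) && (!(!p || q) -> ((s && p) || r))) -> (!s -> ((s && p) || r)))}.
!(((!s -> !(!p || q)) && (!(!p || q) -> ((s && p) || r))) -> (!s -> ((s && p) || r))): α-rule — add ((!s -> !(!p || q)) && (!(!p || q) -> ((s && p) || r))), !(!s -> ((s && p) || r)).
((!s -> !(!p || q)) && (!(!p || q) -> ((s && p) || r))): α-rule — add (!s -> !(!p || q)), (!(!p || q) -> ((s && p) || r)).
!(!s -> ((s && p) || r)): α-rule — add !s, !((s && p) || r).
!((s && p) || r): α-rule — add !(s && p), !r.
(!s -> !(!p || q)): β-rule — branch into !!s  //  !(!p || q).
  branch 1 (add !!s):
    × closes — contains both s and !s.
  branch 2 (add !(!p || q)):
    !(!p || q): α-rule — add !!p, !q.
    (!(!p || q) -> ((s && p) || r)): β-rule — branch into !!(!p || q)  //  ((s && p) || r).
      branch 2.1 (add !!(!p || q)):
        !(s && p): β-rule — branch into !s  //  !p.
          branch 2.1.1 (add !s):
            !!(!p || q): β-rule — branch into !p  //  q.
              branch 2.1.1.1 (add !p):
                × closes — contains both p and !p.
              branch 2.1.1.2 (add q):
                × closes — contains both q and !q.
          branch 2.1.2 (add !p):
            × closes — contains both p and !p.
      branch 2.2 (add ((s && p) || r)):
        !(s && p): β-rule — branch into !s  //  !p.
          branch 2.2.1 (add !s):
            ((s && p) || r): β-rule — branch into (s && p)  //  r.
              branch 2.2.1.1 (add (s && p)):
                (s && p): α-rule — add s, p.
                × closes — contains both s and !s.
              branch 2.2.1.2 (add r):
                × closes — contains both r and !r.
          branch 2.2.2 (add !p):
            × closes — contains both p and !p.
All 7 branches close.
Every branch closed, so the negation is unsatisfiable and the formula is valid.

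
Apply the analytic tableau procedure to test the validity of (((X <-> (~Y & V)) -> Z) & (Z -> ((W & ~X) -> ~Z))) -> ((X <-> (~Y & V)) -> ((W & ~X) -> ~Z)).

Valid

Assume the negation and expand:
Initial set: {~((((X <-> (~Y & V)) -> Z) & (Z -> ((W & ~X) -> ~Z))) -> ((X <-> (~Y & V)) -> ((W & ~X) -> ~Z)))}.
~((((X <-> (~Y & V)) -> Z) & (Z -> ((W & ~X) -> ~Z))) -> ((X <-> (~Y & V)) -> ((W & ~X) -> ~Z))): α-rule — add (((X <-> (~Y & V)) -> Z) & (Z -> ((W & ~X) -> ~Z))), ~((X <-> (~Y & V)) -> ((W & ~X) -> ~Z)).
(((X <-> (~Y & V)) -> Z) & (Z -> ((W & ~X) -> ~Z))): α-rule — add ((X <-> (~Y & V)) -> Z), (Z -> ((W & ~X) -> ~Z)).
~((X <-> (~Y & V)) -> ((W & ~X) -> ~Z)): α-rule — add (X <-> (~Y & V)), ~((W & ~X) -> ~Z).
~((W & ~X) -> ~Z): α-rule — add (W & ~X), ~~Z.
(W & ~X): α-rule — add W, ~X.
((X <-> (~Y & V)) -> Z): β-rule — branch into ~(X <-> (~Y & V))  //  Z.
  branch 1 (add ~(X <-> (~Y & V))):
    (Z -> ((W & ~X) -> ~Z)): β-rule — branch into ~Z  //  ((W & ~X) -> ~Z).
      branch 1.1 (add ~Z):
        × closes — contains both Z and ~Z.
      branch 1.2 (add ((W & ~X) -> ~Z)):
        (X <-> (~Y & V)): β-rule — branch into X, (~Y & V)  //  ~X, ~(~Y & V).
          branch 1.2.1 (add X, (~Y & V)):
            × closes — contains both X and ~X.
          branch 1.2.2 (add ~X, ~(~Y & V)):
            ~(X <-> (~Y & V)): β-rule — branch into X, ~(~Y & V)  //  ~X, (~Y & V).
              branch 1.2.2.1 (add X, ~(~Y & V)):
                × closes — contains both X and ~X.
              branch 1.2.2.2 (add ~X, (~Y & V)):
                (~Y & V): α-rule — add ~Y, V.
                ((W & ~X) -> ~Z): β-rule — branch into ~(W & ~X)  //  ~Z.
                  branch 1.2.2.2.1 (add ~(W & ~X)):
                    ~(~Y & V): β-rule — branch into ~~Y  //  ~V.
                      branch 1.2.2.2.1.1 (add ~~Y):
                        × closes — contains both Y and ~Y.
                      branch 1.2.2.2.1.2 (add ~V):
                        × closes — contains both V and ~V.
                  branch 1.2.2.2.2 (add ~Z):
                    × closes — contains both Z and ~Z.
  branch 2 (add Z):
    (Z -> ((W & ~X) -> ~Z)): β-rule — branch into ~Z  //  ((W & ~X) -> ~Z).
      branch 2.1 (add ~Z):
        × closes — contains both Z and ~Z.
      branch 2.2 (add ((W & ~X) -> ~Z)):
        (X <-> (~Y & V)): β-rule — branch into X, (~Y & V)  //  ~X, ~(~Y & V).
          branch 2.2.1 (add X, (~Y & V)):
            × closes — contains both X and ~X.
          branch 2.2.2 (add ~X, ~(~Y & V)):
            ((W & ~X) -> ~Z): β-rule — branch into ~(W & ~X)  //  ~Z.
              branch 2.2.2.1 (add ~(W & ~X)):
                ~(~Y & V): β-rule — branch into ~~Y  //  ~V.
                  branch 2.2.2.1.1 (add ~~Y):
                    ~(W & ~X): β-rule — branch into ~W  //  ~~X.
                      branch 2.2.2.1.1.1 (add ~W):
                        × closes — contains both W and ~W.
                      branch 2.2.2.1.1.2 (add ~~X):
                        × closes — contains both X and ~X.
                  branch 2.2.2.1.2 (add ~V):
                    ~(W & ~X): β-rule — branch into ~W  //  ~~X.
                      branch 2.2.2.1.2.1 (add ~W):
                        × closes — contains both W and ~W.
                      branch 2.2.2.1.2.2 (add ~~X):
                        × closes — contains both X and ~X.
              branch 2.2.2.2 (add ~Z):
                × closes — contains both Z and ~Z.
All 13 branches close.
Every branch closed, so the negation is unsatisfiable and the formula is valid.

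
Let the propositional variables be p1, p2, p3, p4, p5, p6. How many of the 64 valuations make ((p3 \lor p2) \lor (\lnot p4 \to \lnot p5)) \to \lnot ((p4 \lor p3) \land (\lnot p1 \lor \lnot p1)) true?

40

Initial set: {(((p3 \lor p2) \lor (\lnot p4 \to \lnot p5)) \to \lnot ((p4 \lor p3) \land (\lnot p1 \lor \lnot p1)))}.
(((p3 \lor p2) \lor (\lnot p4 \to \lnot p5)) \to \lnot ((p4 \lor p3) \land (\lnot p1 \lor \lnot p1))): β-rule — branch into \lnot ((p3 \lor p2) \lor (\lnot p4 \to \lnot p5))  //  \lnot ((p4 \lor p3) \land (\lnot p1 \lor \lnot p1)).
  branch 1 (add \lnot ((p3 \lor p2) \lor (\lnot p4 \to \lnot p5))):
    \lnot ((p3 \lor p2) \lor (\lnot p4 \to \lnot p5)): α-rule — add \lnot (p3 \lor p2), \lnot (\lnot p4 \to \lnot p5).
    \lnot (p3 \lor p2): α-rule — add \lnot p3, \lnot p2.
    \lnot (\lnot p4 \to \lnot p5): α-rule — add \lnot p4, \lnot \lnot p5.
    ○ open, literals {p2=F, p3=F, p4=F, p5=T}.
  branch 2 (add \lnot ((p4 \lor p3) \land (\lnot p1 \lor \lnot p1))):
    \lnot ((p4 \lor p3) \land (\lnot p1 \lor \lnot p1)): β-rule — branch into \lnot (p4 \lor p3)  //  \lnot (\lnot p1 \lor \lnot p1).
      branch 2.1 (add \lnot (p4 \lor p3)):
        \lnot (p4 \lor p3): α-rule — add \lnot p4, \lnot p3.
        ○ open, literals {p3=F, p4=F}.
      branch 2.2 (add \lnot (\lnot p1 \lor \lnot p1)):
        \lnot (\lnot p1 \lor \lnot p1): α-rule — add \lnot \lnot p1, \lnot \lnot p1.
        ○ open, literals {p1=T}.
0 branches closed, 3 open.
Each open branch fixes some atoms; the unmentioned ones are free. Counting distinct full assignments: branch {p2=F, p3=F, p4=F, p5=T} (p1, p6) contributes 4 new; branch {p3=F, p4=F} (p1, p2, p5, p6) contributes 12 new; branch {p1=T} (p2, p3, p4, p5, p6) contributes 24 new. Total: 40.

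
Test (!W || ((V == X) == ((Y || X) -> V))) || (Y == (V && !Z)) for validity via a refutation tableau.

Assume the negation and expand:
Initial set: {F ((!W || ((V == X) == ((Y || X) -> V))) || (Y == (V && !Z)))}.
F ((!W || ((V == X) == ((Y || X) -> V))) || (Y == (V && !Z))): α-rule — add F (!W || ((V == X) == ((Y || X) -> V))), F (Y == (V && !Z)).
F (!W || ((V == X) == ((Y || X) -> V))): α-rule — add F !W, F ((V == X) == ((Y || X) -> V)).
F (Y == (V && !Z)): β-rule — branch into T Y, F (V && !Z)  //  F Y, T (V && !Z).
  branch 1 (add T Y, F (V && !Z)):
    F ((V == X) == ((Y || X) -> V)): β-rule — branch into T (V == X), F ((Y || X) -> V)  //  F (V == X), T ((Y || X) -> V).
      branch 1.1 (add T (V == X), F ((Y || X) -> V)):
        F ((Y || X) -> V): α-rule — add T (Y || X), F V.
        F (V && !Z): β-rule — branch into F V  //  F !Z.
          branch 1.1.1 (add F V):
            T (V == X): β-rule — branch into T V, T X  //  F V, F X.
              branch 1.1.1.1 (add T V, T X):
                × closes — contains both V and !V.
              branch 1.1.1.2 (add F V, F X):
                T (Y || X): β-rule — branch into T Y  //  T X.
                  branch 1.1.1.2.1 (add T Y):
                    ○ open, literals {V=F, W=T, X=F, Y=T}.
                  branch 1.1.1.2.2 (add T X):
                    × closes — contains both X and !X.
          branch 1.1.2 (add F !Z):
            T (V == X): β-rule — branch into T V, T X  //  F V, F X.
              branch 1.1.2.1 (add T V, T X):
                × closes — contains both V and !V.
              branch 1.1.2.2 (add F V, F X):
                T (Y || X): β-rule — branch into T Y  //  T X.
                  branch 1.1.2.2.1 (add T Y):
                    ○ open, literals {V=F, W=T, X=F, Y=T, Z=T}.
                  branch 1.1.2.2.2 (add T X):
                    × closes — contains both X and !X.
      branch 1.2 (add F (V == X), T ((Y || X) -> V)):
        F (V && !Z): β-rule — branch into F V  //  F !Z.
          branch 1.2.1 (add F V):
            F (V == X): β-rule — branch into T V, F X  //  F V, T X.
              branch 1.2.1.1 (add T V, F X):
                × closes — contains both V and !V.
              branch 1.2.1.2 (add F V, T X):
                T ((Y || X) -> V): β-rule — branch into F (Y || X)  //  T V.
                  branch 1.2.1.2.1 (add F (Y || X)):
                    F (Y || X): α-rule — add F Y, F X.
                    × closes — contains both Y and !Y.
                  branch 1.2.1.2.2 (add T V):
                    × closes — contains both V and !V.
          branch 1.2.2 (add F !Z):
            F (V == X): β-rule — branch into T V, F X  //  F V, T X.
              branch 1.2.2.1 (add T V, F X):
                T ((Y || X) -> V): β-rule — branch into F (Y || X)  //  T V.
                  branch 1.2.2.1.1 (add F (Y || X)):
                    F (Y || X): α-rule — add F Y, F X.
                    × closes — contains both Y and !Y.
                  branch 1.2.2.1.2 (add T V):
                    ○ open, literals {V=T, W=T, X=F, Y=T, Z=T}.
              branch 1.2.2.2 (add F V, T X):
                T ((Y || X) -> V): β-rule — branch into F (Y || X)  //  T V.
                  branch 1.2.2.2.1 (add F (Y || X)):
                    F (Y || X): α-rule — add F Y, F X.
                    × closes — contains both Y and !Y.
                  branch 1.2.2.2.2 (add T V):
                    × closes — contains both V and !V.
  branch 2 (add F Y, T (V && !Z)):
    T (V && !Z): α-rule — add T V, T !Z.
    F ((V == X) == ((Y || X) -> V)): β-rule — branch into T (V == X), F ((Y || X) -> V)  //  F (V == X), T ((Y || X) -> V).
      branch 2.1 (add T (V == X), F ((Y || X) -> V)):
        F ((Y || X) -> V): α-rule — add T (Y || X), F V.
        × closes — contains both V and !V.
      branch 2.2 (add F (V == X), T ((Y || X) -> V)):
        F (V == X): β-rule — branch into T V, F X  //  F V, T X.
          branch 2.2.1 (add T V, F X):
            T ((Y || X) -> V): β-rule — branch into F (Y || X)  //  T V.
              branch 2.2.1.1 (add F (Y || X)):
                F (Y || X): α-rule — add F Y, F X.
                ○ open, literals {V=T, W=T, X=F, Y=F, Z=F}.
              branch 2.2.1.2 (add T V):
                ○ open, literals {V=T, W=T, X=F, Y=F, Z=F}.
          branch 2.2.2 (add F V, T X):
            × closes — contains both V and !V.
12 branches closed, 5 open.
An open branch gives a countermodel: V=F, W=T, X=F, Y=T (unmentioned atoms arbitrary); under it the original formula is false.

Not valid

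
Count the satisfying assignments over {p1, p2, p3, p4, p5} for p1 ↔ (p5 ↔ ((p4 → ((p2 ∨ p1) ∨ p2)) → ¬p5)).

14

Initial set: {(p1 ↔ (p5 ↔ ((p4 → ((p2 ∨ p1) ∨ p2)) → ¬p5)))}.
(p1 ↔ (p5 ↔ ((p4 → ((p2 ∨ p1) ∨ p2)) → ¬p5))): β-rule — branch into p1, (p5 ↔ ((p4 → ((p2 ∨ p1) ∨ p2)) → ¬p5))  //  ¬p1, ¬(p5 ↔ ((p4 → ((p2 ∨ p1) ∨ p2)) → ¬p5)).
  branch 1 (add p1, (p5 ↔ ((p4 → ((p2 ∨ p1) ∨ p2)) → ¬p5))):
    (p5 ↔ ((p4 → ((p2 ∨ p1) ∨ p2)) → ¬p5)): β-rule — branch into p5, ((p4 → ((p2 ∨ p1) ∨ p2)) → ¬p5)  //  ¬p5, ¬((p4 → ((p2 ∨ p1) ∨ p2)) → ¬p5).
      branch 1.1 (add p5, ((p4 → ((p2 ∨ p1) ∨ p2)) → ¬p5)):
        ((p4 → ((p2 ∨ p1) ∨ p2)) → ¬p5): β-rule — branch into ¬(p4 → ((p2 ∨ p1) ∨ p2))  //  ¬p5.
          branch 1.1.1 (add ¬(p4 → ((p2 ∨ p1) ∨ p2))):
            ¬(p4 → ((p2 ∨ p1) ∨ p2)): α-rule — add p4, ¬((p2 ∨ p1) ∨ p2).
            ¬((p2 ∨ p1) ∨ p2): α-rule — add ¬(p2 ∨ p1), ¬p2.
            ¬(p2 ∨ p1): α-rule — add ¬p2, ¬p1.
            × closes — contains both p1 and ¬p1.
          branch 1.1.2 (add ¬p5):
            × closes — contains both p5 and ¬p5.
      branch 1.2 (add ¬p5, ¬((p4 → ((p2 ∨ p1) ∨ p2)) → ¬p5)):
        ¬((p4 → ((p2 ∨ p1) ∨ p2)) → ¬p5): α-rule — add (p4 → ((p2 ∨ p1) ∨ p2)), ¬¬p5.
        × closes — contains both p5 and ¬p5.
  branch 2 (add ¬p1, ¬(p5 ↔ ((p4 → ((p2 ∨ p1) ∨ p2)) → ¬p5))):
    ¬(p5 ↔ ((p4 → ((p2 ∨ p1) ∨ p2)) → ¬p5)): β-rule — branch into p5, ¬((p4 → ((p2 ∨ p1) ∨ p2)) → ¬p5)  //  ¬p5, ((p4 → ((p2 ∨ p1) ∨ p2)) → ¬p5).
      branch 2.1 (add p5, ¬((p4 → ((p2 ∨ p1) ∨ p2)) → ¬p5)):
        ¬((p4 → ((p2 ∨ p1) ∨ p2)) → ¬p5): α-rule — add (p4 → ((p2 ∨ p1) ∨ p2)), ¬¬p5.
        (p4 → ((p2 ∨ p1) ∨ p2)): β-rule — branch into ¬p4  //  ((p2 ∨ p1) ∨ p2).
          branch 2.1.1 (add ¬p4):
            ○ open, literals {p1=F, p4=F, p5=T}.
          branch 2.1.2 (add ((p2 ∨ p1) ∨ p2)):
            ((p2 ∨ p1) ∨ p2): β-rule — branch into (p2 ∨ p1)  //  p2.
              branch 2.1.2.1 (add (p2 ∨ p1)):
                (p2 ∨ p1): β-rule — branch into p2  //  p1.
                  branch 2.1.2.1.1 (add p2):
                    ○ open, literals {p1=F, p2=T, p5=T}.
                  branch 2.1.2.1.2 (add p1):
                    × closes — contains both p1 and ¬p1.
              branch 2.1.2.2 (add p2):
                ○ open, literals {p1=F, p2=T, p5=T}.
      branch 2.2 (add ¬p5, ((p4 → ((p2 ∨ p1) ∨ p2)) → ¬p5)):
        ((p4 → ((p2 ∨ p1) ∨ p2)) → ¬p5): β-rule — branch into ¬(p4 → ((p2 ∨ p1) ∨ p2))  //  ¬p5.
          branch 2.2.1 (add ¬(p4 → ((p2 ∨ p1) ∨ p2))):
            ¬(p4 → ((p2 ∨ p1) ∨ p2)): α-rule — add p4, ¬((p2 ∨ p1) ∨ p2).
            ¬((p2 ∨ p1) ∨ p2): α-rule — add ¬(p2 ∨ p1), ¬p2.
            ¬(p2 ∨ p1): α-rule — add ¬p2, ¬p1.
            ○ open, literals {p1=F, p2=F, p4=T, p5=F}.
          branch 2.2.2 (add ¬p5):
            ○ open, literals {p1=F, p5=F}.
4 branches closed, 5 open.
Each open branch fixes some atoms; the unmentioned ones are free. Counting distinct full assignments: branch {p1=F, p4=F, p5=T} (p2, p3) contributes 4 new; branch {p1=F, p2=T, p5=T} (p3, p4) contributes 2 new; branch {p1=F, p2=T, p5=T} (p3, p4) contributes 0 new; branch {p1=F, p2=F, p4=T, p5=F} (p3) contributes 2 new; branch {p1=F, p5=F} (p2, p3, p4) contributes 6 new. Total: 14.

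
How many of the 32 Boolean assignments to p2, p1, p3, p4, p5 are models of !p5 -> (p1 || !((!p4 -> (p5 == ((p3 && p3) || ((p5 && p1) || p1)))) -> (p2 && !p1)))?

Initial set: {(!p5 -> (p1 || !((!p4 -> (p5 == ((p3 && p3) || ((p5 && p1) || p1)))) -> (p2 && !p1))))}.
(!p5 -> (p1 || !((!p4 -> (p5 == ((p3 && p3) || ((p5 && p1) || p1)))) -> (p2 && !p1)))): β-rule — branch into !!p5  //  (p1 || !((!p4 -> (p5 == ((p3 && p3) || ((p5 && p1) || p1)))) -> (p2 && !p1))).
  branch 1 (add !!p5):
    ○ open, literals {p5=T}.
  branch 2 (add (p1 || !((!p4 -> (p5 == ((p3 && p3) || ((p5 && p1) || p1)))) -> (p2 && !p1)))):
    (p1 || !((!p4 -> (p5 == ((p3 && p3) || ((p5 && p1) || p1)))) -> (p2 && !p1))): β-rule — branch into p1  //  !((!p4 -> (p5 == ((p3 && p3) || ((p5 && p1) || p1)))) -> (p2 && !p1)).
      branch 2.1 (add p1):
        ○ open, literals {p1=T}.
      branch 2.2 (add !((!p4 -> (p5 == ((p3 && p3) || ((p5 && p1) || p1)))) -> (p2 && !p1))):
        !((!p4 -> (p5 == ((p3 && p3) || ((p5 && p1) || p1)))) -> (p2 && !p1)): α-rule — add (!p4 -> (p5 == ((p3 && p3) || ((p5 && p1) || p1)))), !(p2 && !p1).
        (!p4 -> (p5 == ((p3 && p3) || ((p5 && p1) || p1)))): β-rule — branch into !!p4  //  (p5 == ((p3 && p3) || ((p5 && p1) || p1))).
          branch 2.2.1 (add !!p4):
            !(p2 && !p1): β-rule — branch into !p2  //  !!p1.
              branch 2.2.1.1 (add !p2):
                ○ open, literals {p2=F, p4=T}.
              branch 2.2.1.2 (add !!p1):
                ○ open, literals {p1=T, p4=T}.
          branch 2.2.2 (add (p5 == ((p3 && p3) || ((p5 && p1) || p1)))):
            !(p2 && !p1): β-rule — branch into !p2  //  !!p1.
              branch 2.2.2.1 (add !p2):
                (p5 == ((p3 && p3) || ((p5 && p1) || p1))): β-rule — branch into p5, ((p3 && p3) || ((p5 && p1) || p1))  //  !p5, !((p3 && p3) || ((p5 && p1) || p1)).
                  branch 2.2.2.1.1 (add p5, ((p3 && p3) || ((p5 && p1) || p1))):
                    ((p3 && p3) || ((p5 && p1) || p1)): β-rule — branch into (p3 && p3)  //  ((p5 && p1) || p1).
                      branch 2.2.2.1.1.1 (add (p3 && p3)):
                        (p3 && p3): α-rule — add p3, p3.
                        ○ open, literals {p2=F, p3=T, p5=T}.
                      branch 2.2.2.1.1.2 (add ((p5 && p1) || p1)):
                        ((p5 && p1) || p1): β-rule — branch into (p5 && p1)  //  p1.
                          branch 2.2.2.1.1.2.1 (add (p5 && p1)):
                            (p5 && p1): α-rule — add p5, p1.
                            ○ open, literals {p1=T, p2=F, p5=T}.
                          branch 2.2.2.1.1.2.2 (add p1):
                            ○ open, literals {p1=T, p2=F, p5=T}.
                  branch 2.2.2.1.2 (add !p5, !((p3 && p3) || ((p5 && p1) || p1))):
                    !((p3 && p3) || ((p5 && p1) || p1)): α-rule — add !(p3 && p3), !((p5 && p1) || p1).
                    !((p5 && p1) || p1): α-rule — add !(p5 && p1), !p1.
                    !(p3 && p3): β-rule — branch into !p3  //  !p3.
                      branch 2.2.2.1.2.1 (add !p3):
                        !(p5 && p1): β-rule — branch into !p5  //  !p1.
                          branch 2.2.2.1.2.1.1 (add !p5):
                            ○ open, literals {p1=F, p2=F, p3=F, p5=F}.
                          branch 2.2.2.1.2.1.2 (add !p1):
                            ○ open, literals {p1=F, p2=F, p3=F, p5=F}.
                      branch 2.2.2.1.2.2 (add !p3):
                        !(p5 && p1): β-rule — branch into !p5  //  !p1.
                          branch 2.2.2.1.2.2.1 (add !p5):
                            ○ open, literals {p1=F, p2=F, p3=F, p5=F}.
                          branch 2.2.2.1.2.2.2 (add !p1):
                            ○ open, literals {p1=F, p2=F, p3=F, p5=F}.
              branch 2.2.2.2 (add !!p1):
                (p5 == ((p3 && p3) || ((p5 && p1) || p1))): β-rule — branch into p5, ((p3 && p3) || ((p5 && p1) || p1))  //  !p5, !((p3 && p3) || ((p5 && p1) || p1)).
                  branch 2.2.2.2.1 (add p5, ((p3 && p3) || ((p5 && p1) || p1))):
                    ((p3 && p3) || ((p5 && p1) || p1)): β-rule — branch into (p3 && p3)  //  ((p5 && p1) || p1).
                      branch 2.2.2.2.1.1 (add (p3 && p3)):
                        (p3 && p3): α-rule — add p3, p3.
                        ○ open, literals {p1=T, p3=T, p5=T}.
                      branch 2.2.2.2.1.2 (add ((p5 && p1) || p1)):
                        ((p5 && p1) || p1): β-rule — branch into (p5 && p1)  //  p1.
                          branch 2.2.2.2.1.2.1 (add (p5 && p1)):
                            (p5 && p1): α-rule — add p5, p1.
                            ○ open, literals {p1=T, p5=T}.
                          branch 2.2.2.2.1.2.2 (add p1):
                            ○ open, literals {p1=T, p5=T}.
                  branch 2.2.2.2.2 (add !p5, !((p3 && p3) || ((p5 && p1) || p1))):
                    !((p3 && p3) || ((p5 && p1) || p1)): α-rule — add !(p3 && p3), !((p5 && p1) || p1).
                    !((p5 && p1) || p1): α-rule — add !(p5 && p1), !p1.
                    × closes — contains both p1 and !p1.
1 branch closed, 14 open.
Each open branch fixes some atoms; the unmentioned ones are free. Counting distinct full assignments: branch {p5=T} (p2, p1, p3, p4) contributes 16 new; branch {p1=T} (p2, p3, p4, p5) contributes 8 new; branch {p2=F, p4=T} (p1, p3, p5) contributes 2 new; branch {p1=T, p4=T} (p2, p3, p5) contributes 0 new; branch {p2=F, p3=T, p5=T} (p1, p4) contributes 0 new; branch {p1=T, p2=F, p5=T} (p3, p4) contributes 0 new; branch {p1=T, p2=F, p5=T} (p3, p4) contributes 0 new; branch {p1=F, p2=F, p3=F, p5=F} (p4) contributes 1 new; branch {p1=F, p2=F, p3=F, p5=F} (p4) contributes 0 new; branch {p1=F, p2=F, p3=F, p5=F} (p4) contributes 0 new; branch {p1=F, p2=F, p3=F, p5=F} (p4) contributes 0 new; branch {p1=T, p3=T, p5=T} (p2, p4) contributes 0 new; branch {p1=T, p5=T} (p2, p3, p4) contributes 0 new; branch {p1=T, p5=T} (p2, p3, p4) contributes 0 new. Total: 27.

27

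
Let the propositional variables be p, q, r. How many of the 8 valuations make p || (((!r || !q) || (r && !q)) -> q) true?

Initial set: {(p || (((!r || !q) || (r && !q)) -> q))}.
(p || (((!r || !q) || (r && !q)) -> q)): β-rule — branch into p  //  (((!r || !q) || (r && !q)) -> q).
  branch 1 (add p):
    ○ open, literals {p=1}.
  branch 2 (add (((!r || !q) || (r && !q)) -> q)):
    (((!r || !q) || (r && !q)) -> q): β-rule — branch into !((!r || !q) || (r && !q))  //  q.
      branch 2.1 (add !((!r || !q) || (r && !q))):
        !((!r || !q) || (r && !q)): α-rule — add !(!r || !q), !(r && !q).
        !(!r || !q): α-rule — add !!r, !!q.
        !(r && !q): β-rule — branch into !r  //  !!q.
          branch 2.1.1 (add !r):
            × closes — contains both r and !r.
          branch 2.1.2 (add !!q):
            ○ open, literals {q=1, r=1}.
      branch 2.2 (add q):
        ○ open, literals {q=1}.
1 branch closed, 3 open.
Each open branch fixes some atoms; the unmentioned ones are free. Counting distinct full assignments: branch {p=1} (q, r) contributes 4 new; branch {q=1, r=1} (p) contributes 1 new; branch {q=1} (p, r) contributes 1 new. Total: 6.

6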